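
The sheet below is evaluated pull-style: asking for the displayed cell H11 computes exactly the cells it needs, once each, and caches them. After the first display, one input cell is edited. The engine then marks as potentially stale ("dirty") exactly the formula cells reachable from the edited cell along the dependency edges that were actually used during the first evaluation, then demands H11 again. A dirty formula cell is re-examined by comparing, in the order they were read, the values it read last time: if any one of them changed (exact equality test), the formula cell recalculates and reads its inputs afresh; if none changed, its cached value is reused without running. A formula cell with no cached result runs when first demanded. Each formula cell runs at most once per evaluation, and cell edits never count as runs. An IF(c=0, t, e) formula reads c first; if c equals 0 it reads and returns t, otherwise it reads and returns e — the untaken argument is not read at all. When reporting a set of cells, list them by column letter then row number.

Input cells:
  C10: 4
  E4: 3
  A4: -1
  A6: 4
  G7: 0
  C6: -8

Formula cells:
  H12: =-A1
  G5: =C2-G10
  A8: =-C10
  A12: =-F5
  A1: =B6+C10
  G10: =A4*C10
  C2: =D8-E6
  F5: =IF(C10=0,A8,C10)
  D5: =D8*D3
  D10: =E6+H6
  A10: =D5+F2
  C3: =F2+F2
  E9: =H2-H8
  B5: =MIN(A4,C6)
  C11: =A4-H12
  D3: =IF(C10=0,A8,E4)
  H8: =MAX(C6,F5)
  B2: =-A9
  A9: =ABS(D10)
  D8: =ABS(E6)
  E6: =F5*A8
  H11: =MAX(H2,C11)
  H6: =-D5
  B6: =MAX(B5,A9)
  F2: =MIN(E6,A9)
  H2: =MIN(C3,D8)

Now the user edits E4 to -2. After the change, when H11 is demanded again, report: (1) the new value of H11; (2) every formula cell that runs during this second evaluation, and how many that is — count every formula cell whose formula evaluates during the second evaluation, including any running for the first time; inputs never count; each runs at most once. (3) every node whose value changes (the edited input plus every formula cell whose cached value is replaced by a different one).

Demanding H11 again yields 19.
11 formula cells run: A1, A9, B6, C11, D3, D5, D10, F2, H6, H11, H12.
The nodes whose values change: A1, A9, B6, C11, D3, D5, D10, E4, H6, H11, H12.
Note where the cutoff bites: C3 is checked, finds nothing changed, and keeps its cache.

First demand of the output computes:
  A8 = -(4) = -4
  B5 = MIN(-1, -8) = -8
  D3 = IF(C10=0: C10=4 -> else branch E4) = 3
  F5 = IF(C10=0: C10=4 -> else branch C10) = 4
  E6 = 4 * -4 = -16
  D8 = ABS(-16) = 16
  D5 = 16 * 3 = 48
  H6 = -(48) = -48
  D10 = -16 + -48 = -64
  A9 = ABS(-64) = 64
  B6 = MAX(-8, 64) = 64
  A1 = 64 + 4 = 68
  F2 = MIN(-16, 64) = -16
  C3 = -16 + -16 = -32
  H2 = MIN(-32, 16) = -32
  H12 = -(68) = -68
  C11 = -1 - -68 = 67
  H11 = MAX(-32, 67) = 67

After the edit, cleaning proceeds:
  D3: a read changed (E4 3->-2) — executes, giving -2.
  D5: a read changed (D3 3->-2) — executes, giving -32.
  H6: a read changed (D5 48->-32) — executes, giving 32.
  D10: a read changed (H6 -48->32) — executes, giving 16.
  A9: a read changed (D10 -64->16) — executes, giving 16.
  B6: a read changed (A9 64->16) — executes, giving 16.
  A1: a read changed (B6 64->16) — executes, giving 20.
  F2: a read changed (A9 64->16) — executes, giving -16 — identical to its old value.
  C3: dirty, but its reads are unchanged (F2 unchanged, F2 unchanged); cached -32 stands.
  H2: dirty, but its reads are unchanged (C3 unchanged, D8 unchanged); cached -32 stands.
  H12: a read changed (A1 68->20) — executes, giving -20.
  C11: a read changed (H12 -68->-20) — executes, giving 19.
  H11: a read changed (C11 67->19) — executes, giving 19.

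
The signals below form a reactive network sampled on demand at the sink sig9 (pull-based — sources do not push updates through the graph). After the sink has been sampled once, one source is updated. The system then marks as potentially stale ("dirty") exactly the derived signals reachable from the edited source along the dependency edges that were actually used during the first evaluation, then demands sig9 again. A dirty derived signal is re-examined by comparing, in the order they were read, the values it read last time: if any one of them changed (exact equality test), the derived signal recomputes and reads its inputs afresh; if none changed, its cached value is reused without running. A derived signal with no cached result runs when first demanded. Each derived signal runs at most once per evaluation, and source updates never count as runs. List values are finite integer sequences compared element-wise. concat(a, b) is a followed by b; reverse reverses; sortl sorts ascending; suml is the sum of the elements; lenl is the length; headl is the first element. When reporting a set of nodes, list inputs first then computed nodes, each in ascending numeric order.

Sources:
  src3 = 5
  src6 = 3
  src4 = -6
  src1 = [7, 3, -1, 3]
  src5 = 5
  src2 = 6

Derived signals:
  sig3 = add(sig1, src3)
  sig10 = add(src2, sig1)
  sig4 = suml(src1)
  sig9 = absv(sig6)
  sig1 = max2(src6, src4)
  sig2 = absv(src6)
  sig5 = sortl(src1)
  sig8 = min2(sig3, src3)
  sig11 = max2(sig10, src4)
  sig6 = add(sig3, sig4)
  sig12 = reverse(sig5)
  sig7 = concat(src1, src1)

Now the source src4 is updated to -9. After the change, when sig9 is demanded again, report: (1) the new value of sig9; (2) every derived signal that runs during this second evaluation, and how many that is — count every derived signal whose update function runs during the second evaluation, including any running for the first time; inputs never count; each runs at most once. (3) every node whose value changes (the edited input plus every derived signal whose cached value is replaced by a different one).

sig9 now evaluates to 20.
Run set: sig1 (1 run).
Changed values: src4.
The important point: sig1 recomputes to an identical value, and the output ends up unchanged.

Initial pass — values computed on the first demand:
  sig1 = max2(3, -6) = 3
  sig3 = add(3, 5) = 8
  sig4 = suml([7, 3, -1, 3]) = 12
  sig6 = add(8, 12) = 20
  sig9 = absv(20) = 20

Second demand — change propagation:
  sig1: re-runs because src4 -6->-9; new result 3 (unchanged).
  sig3: re-examined; everything it read last time is the same (sig1 unchanged, src3 unchanged) — cache 8 kept, no run.
  sig6: re-examined; everything it read last time is the same (sig3 unchanged, sig4 unchanged) — cache 20 kept, no run.
  sig9: re-examined; everything it read last time is the same (sig6 unchanged) — cache 20 kept, no run.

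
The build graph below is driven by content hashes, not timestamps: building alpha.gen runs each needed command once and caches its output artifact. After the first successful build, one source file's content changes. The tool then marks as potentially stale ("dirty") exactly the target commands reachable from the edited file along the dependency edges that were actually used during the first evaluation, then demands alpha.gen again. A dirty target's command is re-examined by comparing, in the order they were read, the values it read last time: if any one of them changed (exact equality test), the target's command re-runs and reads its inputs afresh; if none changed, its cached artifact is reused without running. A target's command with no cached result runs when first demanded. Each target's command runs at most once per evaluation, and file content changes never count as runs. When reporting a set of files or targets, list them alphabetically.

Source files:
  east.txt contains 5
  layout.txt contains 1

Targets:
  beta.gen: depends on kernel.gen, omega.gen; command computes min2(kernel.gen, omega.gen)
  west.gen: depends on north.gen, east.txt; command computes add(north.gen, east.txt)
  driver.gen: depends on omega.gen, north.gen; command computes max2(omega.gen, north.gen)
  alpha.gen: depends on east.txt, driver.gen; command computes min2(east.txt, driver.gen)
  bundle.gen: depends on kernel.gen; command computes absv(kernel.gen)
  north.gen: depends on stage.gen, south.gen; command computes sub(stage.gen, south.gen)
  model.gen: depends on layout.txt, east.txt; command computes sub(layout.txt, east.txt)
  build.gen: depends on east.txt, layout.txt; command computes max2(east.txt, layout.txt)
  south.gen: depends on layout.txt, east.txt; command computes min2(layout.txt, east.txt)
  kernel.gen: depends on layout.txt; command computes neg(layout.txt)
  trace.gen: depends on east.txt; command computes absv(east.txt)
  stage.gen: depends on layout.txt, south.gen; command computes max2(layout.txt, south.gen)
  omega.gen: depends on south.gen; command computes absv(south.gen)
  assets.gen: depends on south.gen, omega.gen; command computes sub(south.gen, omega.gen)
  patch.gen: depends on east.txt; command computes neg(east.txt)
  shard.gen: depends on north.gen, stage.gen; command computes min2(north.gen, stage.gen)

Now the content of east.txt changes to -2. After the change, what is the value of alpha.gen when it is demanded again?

alpha.gen now evaluates to -2.

Initial pass — values computed on the first demand:
  south.gen = min2(1, 5) = 1
  omega.gen = absv(1) = 1
  stage.gen = max2(1, 1) = 1
  north.gen = sub(1, 1) = 0
  driver.gen = max2(1, 0) = 1
  alpha.gen = min2(5, 1) = 1

Second demand — change propagation:
  south.gen: re-runs because east.txt 5->-2; new result -2.
  omega.gen: re-runs because south.gen 1->-2; new result 2.
  stage.gen: re-runs because south.gen 1->-2; new result 1 (unchanged).
  north.gen: re-runs because south.gen 1->-2; new result 3.
  driver.gen: re-runs because omega.gen 1->2; north.gen 0->3; new result 3.
  alpha.gen: re-runs because east.txt 5->-2; driver.gen 1->3; new result -2.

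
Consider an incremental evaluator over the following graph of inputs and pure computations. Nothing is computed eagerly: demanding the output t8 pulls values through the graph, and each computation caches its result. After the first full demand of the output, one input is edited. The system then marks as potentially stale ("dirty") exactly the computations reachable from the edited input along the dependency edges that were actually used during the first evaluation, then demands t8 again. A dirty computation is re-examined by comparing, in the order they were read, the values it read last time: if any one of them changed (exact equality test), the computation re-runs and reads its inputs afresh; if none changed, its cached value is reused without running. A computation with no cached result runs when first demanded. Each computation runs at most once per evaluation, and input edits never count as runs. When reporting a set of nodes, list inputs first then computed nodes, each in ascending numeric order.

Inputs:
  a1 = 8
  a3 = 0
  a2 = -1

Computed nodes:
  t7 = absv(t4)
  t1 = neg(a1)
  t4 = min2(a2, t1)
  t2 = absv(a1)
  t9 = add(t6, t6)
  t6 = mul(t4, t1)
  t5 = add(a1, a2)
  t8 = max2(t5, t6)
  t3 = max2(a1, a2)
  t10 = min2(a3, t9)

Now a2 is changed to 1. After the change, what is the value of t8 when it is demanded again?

Initial pass — values computed on the first demand:
  t1 = neg(8) = -8
  t4 = min2(-1, -8) = -8
  t5 = add(8, -1) = 7
  t6 = mul(-8, -8) = 64
  t8 = max2(7, 64) = 64

Second demand — change propagation:
  t4: re-runs because a2 -1->1; new result -8 (unchanged).
  t5: re-runs because a2 -1->1; new result 9.
  t6: re-examined; everything it read last time is the same (t4 unchanged, t1 unchanged) — cache 64 kept, no run.
  t8: re-runs because t5 7->9; new result 64 (unchanged).

The important point: at t6 every value read last time is unchanged, so the dirty flag clears without a run.

t8 now evaluates to 64.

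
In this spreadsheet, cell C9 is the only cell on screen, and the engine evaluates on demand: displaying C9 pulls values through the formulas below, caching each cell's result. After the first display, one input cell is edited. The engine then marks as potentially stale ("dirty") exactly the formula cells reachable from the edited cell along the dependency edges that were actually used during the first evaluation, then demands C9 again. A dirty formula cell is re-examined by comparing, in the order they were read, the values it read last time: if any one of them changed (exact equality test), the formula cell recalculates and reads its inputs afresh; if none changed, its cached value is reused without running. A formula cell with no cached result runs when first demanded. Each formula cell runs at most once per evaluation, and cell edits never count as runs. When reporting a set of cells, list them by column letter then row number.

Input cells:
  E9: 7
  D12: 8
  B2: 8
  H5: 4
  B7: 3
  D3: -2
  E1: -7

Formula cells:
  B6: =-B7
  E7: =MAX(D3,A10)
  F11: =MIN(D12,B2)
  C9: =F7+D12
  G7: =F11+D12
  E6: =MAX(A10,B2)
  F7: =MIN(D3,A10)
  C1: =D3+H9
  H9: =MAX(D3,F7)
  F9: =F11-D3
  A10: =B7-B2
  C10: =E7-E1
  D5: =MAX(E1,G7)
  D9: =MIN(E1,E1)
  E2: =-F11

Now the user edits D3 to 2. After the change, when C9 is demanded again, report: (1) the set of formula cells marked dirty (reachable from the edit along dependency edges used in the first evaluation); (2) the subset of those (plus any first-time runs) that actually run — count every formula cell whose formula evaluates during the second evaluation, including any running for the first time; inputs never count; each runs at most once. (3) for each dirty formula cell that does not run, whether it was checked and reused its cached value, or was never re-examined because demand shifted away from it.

Dirty set: C9, F7.
Run set: F7 (1 run).
Re-examined without running (cache reused): C9.
The important point: F7 recomputes to an identical value, and the output ends up unchanged.

Initial pass — values computed on the first demand:
  A10 = 3 - 8 = -5
  F7 = MIN(-2, -5) = -5
  C9 = -5 + 8 = 3

Second demand — change propagation:
  F7: re-runs because D3 -2->2; new result -5 (unchanged).
  C9: re-examined; everything it read last time is the same (F7 unchanged, D12 unchanged) — cache 3 kept, no run.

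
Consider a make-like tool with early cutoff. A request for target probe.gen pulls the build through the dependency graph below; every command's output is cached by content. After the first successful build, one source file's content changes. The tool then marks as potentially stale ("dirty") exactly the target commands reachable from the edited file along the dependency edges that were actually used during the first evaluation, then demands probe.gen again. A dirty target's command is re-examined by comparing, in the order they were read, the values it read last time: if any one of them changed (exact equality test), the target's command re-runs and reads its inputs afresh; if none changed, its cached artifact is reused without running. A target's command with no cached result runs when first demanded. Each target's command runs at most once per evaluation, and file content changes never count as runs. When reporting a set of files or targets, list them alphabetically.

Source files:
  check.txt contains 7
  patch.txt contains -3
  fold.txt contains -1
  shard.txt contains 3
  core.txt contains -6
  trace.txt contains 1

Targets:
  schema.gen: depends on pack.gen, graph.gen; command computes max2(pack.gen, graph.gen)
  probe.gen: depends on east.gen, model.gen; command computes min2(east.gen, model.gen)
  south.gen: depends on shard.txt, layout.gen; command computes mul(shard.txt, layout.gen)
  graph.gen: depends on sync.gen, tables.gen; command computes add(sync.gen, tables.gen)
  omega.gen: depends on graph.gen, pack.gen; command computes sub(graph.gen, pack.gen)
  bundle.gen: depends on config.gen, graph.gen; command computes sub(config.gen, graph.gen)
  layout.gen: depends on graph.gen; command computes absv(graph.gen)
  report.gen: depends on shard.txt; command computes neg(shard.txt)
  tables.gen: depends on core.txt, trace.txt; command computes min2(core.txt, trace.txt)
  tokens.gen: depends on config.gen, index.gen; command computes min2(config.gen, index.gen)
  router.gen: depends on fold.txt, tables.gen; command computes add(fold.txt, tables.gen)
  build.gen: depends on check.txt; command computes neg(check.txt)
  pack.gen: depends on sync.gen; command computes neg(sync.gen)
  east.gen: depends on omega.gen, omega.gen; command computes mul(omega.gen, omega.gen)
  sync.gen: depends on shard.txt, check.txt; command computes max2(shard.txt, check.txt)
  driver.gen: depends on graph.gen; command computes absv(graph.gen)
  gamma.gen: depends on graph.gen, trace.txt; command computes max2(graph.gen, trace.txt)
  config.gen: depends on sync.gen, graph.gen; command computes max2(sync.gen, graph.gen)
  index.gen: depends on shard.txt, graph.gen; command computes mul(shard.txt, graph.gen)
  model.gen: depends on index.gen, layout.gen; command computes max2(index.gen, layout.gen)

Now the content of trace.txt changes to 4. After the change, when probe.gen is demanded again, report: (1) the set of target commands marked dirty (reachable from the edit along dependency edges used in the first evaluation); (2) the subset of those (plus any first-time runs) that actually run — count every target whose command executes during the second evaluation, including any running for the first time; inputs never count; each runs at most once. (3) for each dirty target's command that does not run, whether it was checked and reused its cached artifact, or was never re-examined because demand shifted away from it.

First demand of the output computes:
  sync.gen = max2(3, 7) = 7
  pack.gen = neg(7) = -7
  tables.gen = min2(-6, 1) = -6
  graph.gen = add(7, -6) = 1
  index.gen = mul(3, 1) = 3
  layout.gen = absv(1) = 1
  model.gen = max2(3, 1) = 3
  omega.gen = sub(1, -7) = 8
  east.gen = mul(8, 8) = 64
  probe.gen = min2(64, 3) = 3

After the edit, cleaning proceeds:
  tables.gen: a read changed (trace.txt 1->4) — executes, giving -6 — identical to its old value.
  graph.gen: dirty, but its reads are unchanged (sync.gen unchanged, tables.gen unchanged); cached 1 stands.
  index.gen: dirty, but its reads are unchanged (shard.txt unchanged, graph.gen unchanged); cached 3 stands.
  layout.gen: dirty, but its reads are unchanged (graph.gen unchanged); cached 1 stands.
  model.gen: dirty, but its reads are unchanged (index.gen unchanged, layout.gen unchanged); cached 3 stands.
  omega.gen: dirty, but its reads are unchanged (graph.gen unchanged, pack.gen unchanged); cached 8 stands.
  east.gen: dirty, but its reads are unchanged (omega.gen unchanged, omega.gen unchanged); cached 64 stands.
  probe.gen: dirty, but its reads are unchanged (east.gen unchanged, model.gen unchanged); cached 3 stands.

Note the absorption at tables.gen: it re-runs yet its value is the same, leaving the output's value untouched.

The edit dirties: east.gen, graph.gen, index.gen, layout.gen, model.gen, omega.gen, probe.gen, tables.gen.
1 target commands run: tables.gen.
Cache hits after checking: east.gen, graph.gen, index.gen, layout.gen, model.gen, omega.gen, probe.gen.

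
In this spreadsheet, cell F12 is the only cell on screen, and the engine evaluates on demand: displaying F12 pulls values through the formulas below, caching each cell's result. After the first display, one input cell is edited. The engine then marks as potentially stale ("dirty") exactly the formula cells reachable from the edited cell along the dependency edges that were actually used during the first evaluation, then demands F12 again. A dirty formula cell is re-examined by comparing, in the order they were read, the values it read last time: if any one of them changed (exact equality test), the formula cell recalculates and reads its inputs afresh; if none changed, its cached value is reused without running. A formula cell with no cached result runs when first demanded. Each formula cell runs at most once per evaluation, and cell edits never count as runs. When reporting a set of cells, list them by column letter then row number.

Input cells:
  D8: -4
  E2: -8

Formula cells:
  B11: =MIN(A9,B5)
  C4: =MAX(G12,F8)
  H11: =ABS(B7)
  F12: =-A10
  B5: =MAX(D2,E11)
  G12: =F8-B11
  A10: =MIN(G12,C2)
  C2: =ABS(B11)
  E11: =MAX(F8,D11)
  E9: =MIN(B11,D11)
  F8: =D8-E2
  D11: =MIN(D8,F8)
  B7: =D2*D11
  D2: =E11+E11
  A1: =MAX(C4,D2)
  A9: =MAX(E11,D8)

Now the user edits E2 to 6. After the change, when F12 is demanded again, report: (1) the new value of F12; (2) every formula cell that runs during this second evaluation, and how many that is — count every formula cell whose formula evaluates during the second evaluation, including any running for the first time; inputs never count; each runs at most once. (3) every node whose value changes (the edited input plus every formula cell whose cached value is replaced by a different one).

F12 now evaluates to 0.
Run set: A9, A10, B5, B11, C2, D2, D11, E11, F8, G12 (10 run).
Changed values: A9, B5, B11, C2, D2, D11, E2, E11, F8.
The important point: at F12 every value read last time is unchanged, so the dirty flag clears without a run.

Initial pass — values computed on the first demand:
  F8 = -4 - -8 = 4
  D11 = MIN(-4, 4) = -4
  E11 = MAX(4, -4) = 4
  A9 = MAX(4, -4) = 4
  D2 = 4 + 4 = 8
  B5 = MAX(8, 4) = 8
  B11 = MIN(4, 8) = 4
  C2 = ABS(4) = 4
  G12 = 4 - 4 = 0
  A10 = MIN(0, 4) = 0
  F12 = -(0) = 0

Second demand — change propagation:
  F8: re-runs because E2 -8->6; new result -10.
  D11: re-runs because F8 4->-10; new result -10.
  E11: re-runs because F8 4->-10; D11 -4->-10; new result -10.
  A9: re-runs because E11 4->-10; new result -4.
  D2: re-runs because E11 4->-10; E11 4->-10; new result -20.
  B5: re-runs because D2 8->-20; E11 4->-10; new result -10.
  B11: re-runs because A9 4->-4; B5 8->-10; new result -10.
  C2: re-runs because B11 4->-10; new result 10.
  G12: re-runs because F8 4->-10; B11 4->-10; new result 0 (unchanged).
  A10: re-runs because C2 4->10; new result 0 (unchanged).
  F12: re-examined; everything it read last time is the same (A10 unchanged) — cache 0 kept, no run.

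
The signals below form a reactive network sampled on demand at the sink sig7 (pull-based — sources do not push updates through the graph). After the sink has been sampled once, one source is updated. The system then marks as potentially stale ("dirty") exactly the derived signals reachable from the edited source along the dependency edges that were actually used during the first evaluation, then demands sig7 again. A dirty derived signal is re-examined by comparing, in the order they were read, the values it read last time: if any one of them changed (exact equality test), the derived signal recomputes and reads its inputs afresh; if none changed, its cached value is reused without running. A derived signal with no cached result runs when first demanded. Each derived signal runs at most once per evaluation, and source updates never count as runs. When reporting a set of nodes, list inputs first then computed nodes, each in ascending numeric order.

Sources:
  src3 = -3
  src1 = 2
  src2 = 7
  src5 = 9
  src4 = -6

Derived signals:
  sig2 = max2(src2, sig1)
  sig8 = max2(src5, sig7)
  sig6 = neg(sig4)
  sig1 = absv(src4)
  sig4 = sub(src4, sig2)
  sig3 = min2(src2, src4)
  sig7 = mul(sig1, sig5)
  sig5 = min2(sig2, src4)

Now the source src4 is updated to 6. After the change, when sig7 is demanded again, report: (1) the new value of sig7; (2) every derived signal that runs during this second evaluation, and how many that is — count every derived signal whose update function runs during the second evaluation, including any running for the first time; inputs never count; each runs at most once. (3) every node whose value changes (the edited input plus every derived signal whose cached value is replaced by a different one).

sig7 now evaluates to 36.
Run set: sig1, sig5, sig7 (3 run).
Changed values: src4, sig5, sig7.
The important point: at sig2 every value read last time is unchanged, so the dirty flag clears without a run.

Initial pass — values computed on the first demand:
  sig1 = absv(-6) = 6
  sig2 = max2(7, 6) = 7
  sig5 = min2(7, -6) = -6
  sig7 = mul(6, -6) = -36

Second demand — change propagation:
  sig1: re-runs because src4 -6->6; new result 6 (unchanged).
  sig2: re-examined; everything it read last time is the same (src2 unchanged, sig1 unchanged) — cache 7 kept, no run.
  sig5: re-runs because src4 -6->6; new result 6.
  sig7: re-runs because sig5 -6->6; new result 36.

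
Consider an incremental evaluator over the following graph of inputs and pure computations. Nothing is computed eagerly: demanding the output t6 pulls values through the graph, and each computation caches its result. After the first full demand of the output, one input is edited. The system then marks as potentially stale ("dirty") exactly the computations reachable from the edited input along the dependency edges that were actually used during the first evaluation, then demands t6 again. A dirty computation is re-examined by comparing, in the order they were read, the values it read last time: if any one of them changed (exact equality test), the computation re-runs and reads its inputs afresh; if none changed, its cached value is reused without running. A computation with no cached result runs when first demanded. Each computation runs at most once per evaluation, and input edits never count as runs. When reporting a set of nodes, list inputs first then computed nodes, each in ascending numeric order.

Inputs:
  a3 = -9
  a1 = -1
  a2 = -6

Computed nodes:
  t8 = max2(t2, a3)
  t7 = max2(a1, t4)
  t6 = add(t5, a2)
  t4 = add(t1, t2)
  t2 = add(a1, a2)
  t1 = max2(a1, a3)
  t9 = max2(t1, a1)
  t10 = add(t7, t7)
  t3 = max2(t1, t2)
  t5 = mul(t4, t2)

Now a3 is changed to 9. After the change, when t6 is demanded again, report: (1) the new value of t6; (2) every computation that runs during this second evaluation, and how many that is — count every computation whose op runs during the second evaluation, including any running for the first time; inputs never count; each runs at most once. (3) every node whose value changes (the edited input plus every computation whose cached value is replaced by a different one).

t6 now evaluates to -20.
Run set: t1, t4, t5, t6 (4 run).
Changed values: a3, t1, t4, t5, t6.

Initial pass — values computed on the first demand:
  t1 = max2(-1, -9) = -1
  t2 = add(-1, -6) = -7
  t4 = add(-1, -7) = -8
  t5 = mul(-8, -7) = 56
  t6 = add(56, -6) = 50

Second demand — change propagation:
  t1: re-runs because a3 -9->9; new result 9.
  t4: re-runs because t1 -1->9; new result 2.
  t5: re-runs because t4 -8->2; new result -14.
  t6: re-runs because t5 56->-14; new result -20.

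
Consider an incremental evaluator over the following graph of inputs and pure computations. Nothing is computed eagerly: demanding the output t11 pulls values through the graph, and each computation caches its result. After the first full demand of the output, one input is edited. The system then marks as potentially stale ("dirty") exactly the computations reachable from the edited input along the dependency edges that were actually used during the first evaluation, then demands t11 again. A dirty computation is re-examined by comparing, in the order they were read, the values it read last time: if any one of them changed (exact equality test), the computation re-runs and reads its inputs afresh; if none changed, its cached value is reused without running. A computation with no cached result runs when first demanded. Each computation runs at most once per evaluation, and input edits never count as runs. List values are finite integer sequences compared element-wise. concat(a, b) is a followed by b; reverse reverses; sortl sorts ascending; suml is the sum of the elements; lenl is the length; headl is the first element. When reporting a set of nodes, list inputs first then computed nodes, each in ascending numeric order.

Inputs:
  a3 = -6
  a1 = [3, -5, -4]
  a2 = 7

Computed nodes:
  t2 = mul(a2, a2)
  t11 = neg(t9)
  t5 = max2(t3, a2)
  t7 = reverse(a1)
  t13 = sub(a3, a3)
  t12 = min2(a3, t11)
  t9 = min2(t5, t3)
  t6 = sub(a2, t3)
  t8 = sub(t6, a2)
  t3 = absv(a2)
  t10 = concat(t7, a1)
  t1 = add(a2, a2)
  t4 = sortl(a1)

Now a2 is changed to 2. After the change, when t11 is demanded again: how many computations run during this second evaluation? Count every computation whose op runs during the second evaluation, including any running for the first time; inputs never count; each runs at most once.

Initial pass — values computed on the first demand:
  t3 = absv(7) = 7
  t5 = max2(7, 7) = 7
  t9 = min2(7, 7) = 7
  t11 = neg(7) = -7

Second demand — change propagation:
  t3: re-runs because a2 7->2; new result 2.
  t5: re-runs because t3 7->2; a2 7->2; new result 2.
  t9: re-runs because t5 7->2; t3 7->2; new result 2.
  t11: re-runs because t9 7->2; new result -2.

Run set: t3, t5, t9, t11 (4 run).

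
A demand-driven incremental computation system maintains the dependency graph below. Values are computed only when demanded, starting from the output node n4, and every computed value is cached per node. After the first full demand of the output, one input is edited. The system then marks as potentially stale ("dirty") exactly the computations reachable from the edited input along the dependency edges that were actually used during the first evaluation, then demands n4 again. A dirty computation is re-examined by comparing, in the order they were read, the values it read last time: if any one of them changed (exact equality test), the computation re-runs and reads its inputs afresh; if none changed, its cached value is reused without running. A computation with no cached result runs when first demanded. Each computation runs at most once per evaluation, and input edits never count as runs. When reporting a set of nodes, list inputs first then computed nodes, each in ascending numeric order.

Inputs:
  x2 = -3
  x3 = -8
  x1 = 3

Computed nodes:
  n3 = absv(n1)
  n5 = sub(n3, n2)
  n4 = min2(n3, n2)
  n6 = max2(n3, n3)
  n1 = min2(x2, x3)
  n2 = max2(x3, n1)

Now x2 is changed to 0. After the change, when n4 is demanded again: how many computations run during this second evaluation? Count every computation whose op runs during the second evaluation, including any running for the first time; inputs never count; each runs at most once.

Computations that run: n1 — 1 in total.
Key observation: the change is absorbed at n1 — it re-runs but produces the same value, and the output's value is unchanged.

First evaluation (everything demanded from the output):
  n1 = min2(-3, -8) = -8
  n2 = max2(-8, -8) = -8
  n3 = absv(-8) = 8
  n4 = min2(8, -8) = -8

Propagation after the edit:
  n1: runs — x2 -3->0; result -8 (same value as before).
  n2: checked — values it read are unchanged (x3 unchanged, n1 unchanged); reused cached -8 without running.
  n3: checked — values it read are unchanged (n1 unchanged); reused cached 8 without running.
  n4: checked — values it read are unchanged (n3 unchanged, n2 unchanged); reused cached -8 without running.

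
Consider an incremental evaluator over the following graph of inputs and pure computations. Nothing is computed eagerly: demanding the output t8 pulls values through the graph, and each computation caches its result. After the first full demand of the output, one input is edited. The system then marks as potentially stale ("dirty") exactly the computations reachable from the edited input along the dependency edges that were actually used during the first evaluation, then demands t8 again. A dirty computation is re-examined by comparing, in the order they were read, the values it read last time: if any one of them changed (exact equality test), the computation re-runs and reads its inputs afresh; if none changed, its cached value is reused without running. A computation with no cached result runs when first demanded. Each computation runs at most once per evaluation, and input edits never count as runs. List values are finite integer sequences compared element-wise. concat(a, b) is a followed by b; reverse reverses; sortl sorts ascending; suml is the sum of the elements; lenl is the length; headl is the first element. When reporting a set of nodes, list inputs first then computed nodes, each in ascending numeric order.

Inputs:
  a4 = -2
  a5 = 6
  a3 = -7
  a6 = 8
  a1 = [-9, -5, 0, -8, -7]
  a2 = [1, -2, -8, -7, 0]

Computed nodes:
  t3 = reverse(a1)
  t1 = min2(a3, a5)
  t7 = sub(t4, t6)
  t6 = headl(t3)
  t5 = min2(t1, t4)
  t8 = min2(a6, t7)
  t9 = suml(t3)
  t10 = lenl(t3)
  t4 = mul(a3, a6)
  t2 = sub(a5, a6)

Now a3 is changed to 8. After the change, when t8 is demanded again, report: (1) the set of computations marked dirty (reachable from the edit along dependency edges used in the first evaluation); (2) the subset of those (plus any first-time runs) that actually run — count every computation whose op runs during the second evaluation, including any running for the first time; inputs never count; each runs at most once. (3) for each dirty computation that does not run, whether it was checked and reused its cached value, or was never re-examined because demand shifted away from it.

Initial pass — values computed on the first demand:
  t3 = reverse([-9, -5, 0, -8, -7]) = [-7, -8, 0, -5, -9]
  t4 = mul(-7, 8) = -56
  t6 = headl([-7, -8, 0, -5, -9]) = -7
  t7 = sub(-56, -7) = -49
  t8 = min2(8, -49) = -49

Second demand — change propagation:
  t4: re-runs because a3 -7->8; new result 64.
  t7: re-runs because t4 -56->64; new result 71.
  t8: re-runs because t7 -49->71; new result 8.

Dirty set: t4, t7, t8.
Run set: t4, t7, t8 (3 run).
All dirty computations ended up running.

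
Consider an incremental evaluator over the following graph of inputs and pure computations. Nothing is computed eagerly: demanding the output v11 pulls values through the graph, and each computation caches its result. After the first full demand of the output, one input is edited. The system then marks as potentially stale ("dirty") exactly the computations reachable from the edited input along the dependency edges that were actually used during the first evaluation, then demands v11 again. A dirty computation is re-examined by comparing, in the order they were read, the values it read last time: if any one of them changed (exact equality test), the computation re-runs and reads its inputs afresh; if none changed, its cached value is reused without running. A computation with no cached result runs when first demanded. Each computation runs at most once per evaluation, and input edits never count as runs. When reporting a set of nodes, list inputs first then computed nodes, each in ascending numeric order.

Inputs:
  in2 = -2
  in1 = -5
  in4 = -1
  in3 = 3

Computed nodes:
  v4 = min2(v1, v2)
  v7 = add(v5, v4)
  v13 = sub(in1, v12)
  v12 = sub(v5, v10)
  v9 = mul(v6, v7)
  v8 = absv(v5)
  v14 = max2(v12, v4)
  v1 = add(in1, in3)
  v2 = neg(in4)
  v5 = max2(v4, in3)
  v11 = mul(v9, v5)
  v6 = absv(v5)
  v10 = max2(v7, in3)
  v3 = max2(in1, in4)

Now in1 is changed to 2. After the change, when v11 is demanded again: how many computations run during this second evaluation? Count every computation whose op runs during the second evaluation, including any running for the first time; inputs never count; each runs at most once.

Initial pass — values computed on the first demand:
  v1 = add(-5, 3) = -2
  v2 = neg(-1) = 1
  v4 = min2(-2, 1) = -2
  v5 = max2(-2, 3) = 3
  v6 = absv(3) = 3
  v7 = add(3, -2) = 1
  v9 = mul(3, 1) = 3
  v11 = mul(3, 3) = 9

Second demand — change propagation:
  v1: re-runs because in1 -5->2; new result 5.
  v4: re-runs because v1 -2->5; new result 1.
  v5: re-runs because v4 -2->1; new result 3 (unchanged).
  v6: re-examined; everything it read last time is the same (v5 unchanged) — cache 3 kept, no run.
  v7: re-runs because v4 -2->1; new result 4.
  v9: re-runs because v7 1->4; new result 12.
  v11: re-runs because v9 3->12; new result 36.

The important point: at v6 every value read last time is unchanged, so the dirty flag clears without a run.

Run set: v1, v4, v5, v7, v9, v11 (6 run).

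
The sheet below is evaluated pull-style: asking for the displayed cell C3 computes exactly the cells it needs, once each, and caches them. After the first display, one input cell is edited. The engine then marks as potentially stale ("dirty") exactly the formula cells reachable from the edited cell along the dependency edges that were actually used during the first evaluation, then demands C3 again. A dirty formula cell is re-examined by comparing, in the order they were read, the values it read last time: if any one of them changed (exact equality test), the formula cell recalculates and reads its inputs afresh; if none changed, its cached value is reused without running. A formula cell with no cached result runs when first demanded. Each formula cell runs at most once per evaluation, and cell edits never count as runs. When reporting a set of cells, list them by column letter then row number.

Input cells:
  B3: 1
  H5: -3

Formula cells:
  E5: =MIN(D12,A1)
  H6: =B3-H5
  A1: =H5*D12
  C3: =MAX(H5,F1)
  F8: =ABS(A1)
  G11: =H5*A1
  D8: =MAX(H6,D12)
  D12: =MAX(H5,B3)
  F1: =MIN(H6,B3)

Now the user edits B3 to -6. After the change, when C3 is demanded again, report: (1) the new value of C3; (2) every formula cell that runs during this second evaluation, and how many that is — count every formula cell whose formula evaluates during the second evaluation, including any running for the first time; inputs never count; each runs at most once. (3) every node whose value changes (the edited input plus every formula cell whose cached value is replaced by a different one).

First demand of the output computes:
  H6 = 1 - -3 = 4
  F1 = MIN(4, 1) = 1
  C3 = MAX(-3, 1) = 1

After the edit, cleaning proceeds:
  H6: a read changed (B3 1->-6) — executes, giving -3.
  F1: a read changed (H6 4->-3; B3 1->-6) — executes, giving -6.
  C3: a read changed (F1 1->-6) — executes, giving -3.

Demanding C3 again yields -3.
3 formula cells run: C3, F1, H6.
The nodes whose values change: B3, C3, F1, H6.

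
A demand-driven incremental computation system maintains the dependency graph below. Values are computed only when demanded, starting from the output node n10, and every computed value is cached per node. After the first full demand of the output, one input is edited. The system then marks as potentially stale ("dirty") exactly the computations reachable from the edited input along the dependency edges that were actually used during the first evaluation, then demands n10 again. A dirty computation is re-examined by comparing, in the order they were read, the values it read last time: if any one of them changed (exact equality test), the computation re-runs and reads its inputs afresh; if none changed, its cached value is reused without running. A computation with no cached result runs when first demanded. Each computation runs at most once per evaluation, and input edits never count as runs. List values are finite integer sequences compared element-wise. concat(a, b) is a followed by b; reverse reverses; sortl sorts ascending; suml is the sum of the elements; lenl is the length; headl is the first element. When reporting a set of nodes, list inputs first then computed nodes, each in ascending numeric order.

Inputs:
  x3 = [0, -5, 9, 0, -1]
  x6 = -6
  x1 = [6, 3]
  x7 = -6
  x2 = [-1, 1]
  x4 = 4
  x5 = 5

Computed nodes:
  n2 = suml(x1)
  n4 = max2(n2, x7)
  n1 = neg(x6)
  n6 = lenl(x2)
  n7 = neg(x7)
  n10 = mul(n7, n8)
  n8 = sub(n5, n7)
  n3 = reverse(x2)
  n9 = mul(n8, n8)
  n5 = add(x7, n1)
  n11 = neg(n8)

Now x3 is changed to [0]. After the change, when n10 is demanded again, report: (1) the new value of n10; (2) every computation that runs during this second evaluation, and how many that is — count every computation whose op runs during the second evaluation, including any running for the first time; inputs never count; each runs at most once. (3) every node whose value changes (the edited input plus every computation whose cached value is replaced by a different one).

First evaluation (everything demanded from the output):
  n1 = neg(-6) = 6
  n5 = add(-6, 6) = 0
  n7 = neg(-6) = 6
  n8 = sub(0, 6) = -6
  n10 = mul(6, -6) = -36

Propagation after the edit:
  x3 feeds no computation that the output demands — nothing is marked dirty and nothing runs.

Key observation: x3 is never demanded by the output, so the edit triggers no recomputation at all.

New value of n10: -36.
Computations that run: none — 0 in total.
Values that change: x3.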